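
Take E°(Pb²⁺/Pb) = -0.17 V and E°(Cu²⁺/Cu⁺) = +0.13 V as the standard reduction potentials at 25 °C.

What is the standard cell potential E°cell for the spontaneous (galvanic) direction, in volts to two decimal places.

+0.30 V

The Cu²⁺/Cu⁺ couple has the higher reduction potential, so it is the cathode; Pb²⁺/Pb is oxidised at the anode.
E°cell = E°(cathode) − E°(anode) = (+0.13) − (-0.17) = +0.30 V.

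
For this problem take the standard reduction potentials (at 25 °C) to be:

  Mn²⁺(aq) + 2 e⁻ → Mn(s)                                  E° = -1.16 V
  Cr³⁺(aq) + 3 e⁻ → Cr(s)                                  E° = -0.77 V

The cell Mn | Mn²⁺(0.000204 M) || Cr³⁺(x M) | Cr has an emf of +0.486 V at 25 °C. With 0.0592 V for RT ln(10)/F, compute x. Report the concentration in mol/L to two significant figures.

0.21 M

Cr³⁺/Cr is the cathode, Mn²⁺/Mn the anode: E°cell = +0.39 V, n = 6.
Overall reaction: 2 Cr³⁺(aq) + 3 Mn(s) → 2 Cr(s) + 3 Mn²⁺(aq); Q = [Mn²⁺]^3/[Cr³⁺]^2.
From E = E° − (0.0592/n) log Q: log Q = (E° − E)·n/0.0592 = (+0.39 − (+0.486))·6/0.0592 = -9.7297.
So 2·log[Cr³⁺] = 3·log(0.000204) − log Q = -11.0711 − (-9.7297) = -1.3414; log[Cr³⁺] = -1.3414 / 2 = -0.6707; [Cr³⁺] = 10^(-0.6707) ≈ 0.21 M.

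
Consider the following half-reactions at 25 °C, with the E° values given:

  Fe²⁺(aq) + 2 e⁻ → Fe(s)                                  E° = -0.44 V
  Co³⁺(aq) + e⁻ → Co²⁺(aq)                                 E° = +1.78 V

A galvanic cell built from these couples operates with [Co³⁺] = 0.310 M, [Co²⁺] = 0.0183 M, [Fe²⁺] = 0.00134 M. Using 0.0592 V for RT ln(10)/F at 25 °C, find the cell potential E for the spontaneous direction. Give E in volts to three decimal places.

+2.378 V

Co³⁺/Co²⁺ is the cathode (higher E°), Fe²⁺/Fe the anode: E°cell = +1.78 − (-0.44) = +2.22 V, n = 2.
Overall: 2 Co³⁺(aq) + Fe(s) → 2 Co²⁺(aq) + Fe²⁺(aq)
Q = [Co²⁺]^2·[Fe²⁺] / ([Co³⁺]^2); log Q = -5.331.
E = E° − (0.0592/n) log Q = +2.22 − (0.0592/2)(-5.331) = +2.378 V.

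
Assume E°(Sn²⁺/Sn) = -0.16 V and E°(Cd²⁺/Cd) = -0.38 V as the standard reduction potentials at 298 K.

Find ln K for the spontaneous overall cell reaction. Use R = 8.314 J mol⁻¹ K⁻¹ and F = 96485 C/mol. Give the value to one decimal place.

Cathode: Sn²⁺/Sn; anode: Cd²⁺/Cd. E°cell = (-0.16) − (-0.38) = +0.22 V, with n = 2.
ΔG° = −nFE° = −RT ln K, so ln K = nFE°/(RT) = (2)(96485)(+0.22) / ((8.314)(298)) = 17.135.

17.1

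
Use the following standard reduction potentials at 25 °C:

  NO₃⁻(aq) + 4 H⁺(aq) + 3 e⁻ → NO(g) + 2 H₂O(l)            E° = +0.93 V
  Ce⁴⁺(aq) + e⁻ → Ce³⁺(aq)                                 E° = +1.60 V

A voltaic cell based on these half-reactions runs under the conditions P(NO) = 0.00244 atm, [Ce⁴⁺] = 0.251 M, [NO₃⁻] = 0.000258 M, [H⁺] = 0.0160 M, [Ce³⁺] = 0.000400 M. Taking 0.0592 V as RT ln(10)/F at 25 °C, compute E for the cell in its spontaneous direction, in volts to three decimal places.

Ce⁴⁺/Ce³⁺ is the cathode (higher E°), NO₃⁻/NO the anode: E°cell = +1.60 − (+0.93) = +0.67 V, n = 3.
Overall: 3 Ce⁴⁺(aq) + NO(g) + 2 H₂O(l) → 3 Ce³⁺(aq) + NO₃⁻(aq) + 4 H⁺(aq)
Q = [Ce³⁺]^3·[NO₃⁻]·[H⁺]^4 / ([Ce⁴⁺]^3·P(NO)); log Q = -16.552.
E = E° − (0.0592/n) log Q = +0.67 − (0.0592/3)(-16.552) = +0.997 V.

+0.997 V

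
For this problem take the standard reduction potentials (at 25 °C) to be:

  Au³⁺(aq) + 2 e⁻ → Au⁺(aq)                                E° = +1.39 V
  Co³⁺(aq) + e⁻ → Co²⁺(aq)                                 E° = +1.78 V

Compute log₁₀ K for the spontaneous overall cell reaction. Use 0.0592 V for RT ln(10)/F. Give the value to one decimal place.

Cathode: Co³⁺/Co²⁺; anode: Au³⁺/Au⁺. E°cell = +0.39 V, n = 2.
log K = nE°cell / 0.0592 = (2)(+0.39) / 0.0592 = 13.2.

13.2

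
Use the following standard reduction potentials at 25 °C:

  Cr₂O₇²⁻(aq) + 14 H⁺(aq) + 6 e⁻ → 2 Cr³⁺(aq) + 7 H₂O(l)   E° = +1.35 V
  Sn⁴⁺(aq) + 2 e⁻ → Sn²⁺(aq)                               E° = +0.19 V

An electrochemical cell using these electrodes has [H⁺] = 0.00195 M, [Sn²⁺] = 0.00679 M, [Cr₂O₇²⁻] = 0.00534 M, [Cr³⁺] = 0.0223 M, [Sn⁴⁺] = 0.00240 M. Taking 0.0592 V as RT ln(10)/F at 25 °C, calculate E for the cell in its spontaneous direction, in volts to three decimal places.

Cr₂O₇²⁻/Cr³⁺ is the cathode (higher E°), Sn⁴⁺/Sn²⁺ the anode: E°cell = +1.35 − (+0.19) = +1.16 V, n = 6.
Overall: Cr₂O₇²⁻(aq) + 14 H⁺(aq) + 3 Sn²⁺(aq) → 2 Cr³⁺(aq) + 7 H₂O(l) + 3 Sn⁴⁺(aq)
Q = [Cr³⁺]^2·[Sn⁴⁺]^3 / ([Cr₂O₇²⁻]·[H⁺]^14·[Sn²⁺]^3); log Q = 35.554.
E = E° − (0.0592/n) log Q = +1.16 − (0.0592/6)(35.554) = +0.809 V.

+0.809 V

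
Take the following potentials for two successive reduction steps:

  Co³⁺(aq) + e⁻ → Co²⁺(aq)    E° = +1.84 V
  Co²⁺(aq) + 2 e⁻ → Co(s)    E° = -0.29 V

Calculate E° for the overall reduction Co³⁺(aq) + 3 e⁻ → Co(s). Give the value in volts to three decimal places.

Since ΔG° = −nFE° is additive over sequential reductions, n₃E°₃ = n₁E°₁ + n₂E°₂.
E°₃ = (1×+1.84 + 2×-0.29) / 3 = (+1.260) / 3 = +0.420 V.
Simply averaging or adding the two E° values would be wrong; the electron-weighted sum is required.

+0.420 V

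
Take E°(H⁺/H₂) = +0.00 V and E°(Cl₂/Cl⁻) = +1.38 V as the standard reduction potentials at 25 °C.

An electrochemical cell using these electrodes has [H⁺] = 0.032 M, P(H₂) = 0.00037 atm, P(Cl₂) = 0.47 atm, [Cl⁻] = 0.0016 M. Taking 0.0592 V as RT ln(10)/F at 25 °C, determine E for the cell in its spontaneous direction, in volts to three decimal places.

+1.523 V

Cl₂/Cl⁻ is the cathode (higher E°), H⁺/H₂ the anode: E°cell = +1.38 − (+0.00) = +1.38 V, n = 2.
Overall: Cl₂(g) + H₂(g) → 2 Cl⁻(aq) + 2 H⁺(aq)
Q = [Cl⁻]^2·[H⁺]^2 / (P(Cl₂)·P(H₂)); log Q = -4.822.
E = E° − (0.0592/n) log Q = +1.38 − (0.0592/2)(-4.822) = +1.523 V.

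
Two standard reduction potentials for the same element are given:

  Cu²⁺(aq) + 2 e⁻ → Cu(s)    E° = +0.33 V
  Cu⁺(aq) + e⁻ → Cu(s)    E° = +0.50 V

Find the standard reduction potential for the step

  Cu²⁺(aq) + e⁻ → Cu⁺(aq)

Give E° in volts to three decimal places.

+0.160 V

Sequential free energies add, so n₃E°₃ = n₁E°₁ + n₂E°₂.
With n₃ = 2, and the known step contributing 1×(+0.50) V, the unknown satisfies 1·E° = 2×(+0.33) − 1×(+0.50) = +0.160.
E° = +0.160 / 1 = +0.160 V.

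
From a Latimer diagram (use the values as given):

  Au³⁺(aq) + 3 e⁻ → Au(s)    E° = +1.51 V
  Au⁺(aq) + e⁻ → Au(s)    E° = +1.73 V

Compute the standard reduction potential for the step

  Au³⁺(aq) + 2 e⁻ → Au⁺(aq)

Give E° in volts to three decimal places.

+1.400 V

Sequential free energies add, so n₃E°₃ = n₁E°₁ + n₂E°₂.
With n₃ = 3, and the known step contributing 1×(+1.73) V, the unknown satisfies 2·E° = 3×(+1.51) − 1×(+1.73) = +2.800.
E° = +2.800 / 2 = +1.400 V.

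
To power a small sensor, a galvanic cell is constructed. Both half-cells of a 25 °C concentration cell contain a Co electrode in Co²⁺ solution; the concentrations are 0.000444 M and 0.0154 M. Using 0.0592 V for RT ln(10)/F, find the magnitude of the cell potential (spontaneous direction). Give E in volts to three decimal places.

+0.046 V

For a concentration cell E°cell = 0. The 0.0154 M side is the cathode (reduction is favoured where [Co²⁺] is higher).
With n = 2, E = −(0.0592/2) log([Co²⁺]ₐₙ/[Co²⁺]꜀ₐₜ) = −(0.0592/2) log(0.000444/0.0154) = −(0.0592/2)(-1.540) = +0.046 V.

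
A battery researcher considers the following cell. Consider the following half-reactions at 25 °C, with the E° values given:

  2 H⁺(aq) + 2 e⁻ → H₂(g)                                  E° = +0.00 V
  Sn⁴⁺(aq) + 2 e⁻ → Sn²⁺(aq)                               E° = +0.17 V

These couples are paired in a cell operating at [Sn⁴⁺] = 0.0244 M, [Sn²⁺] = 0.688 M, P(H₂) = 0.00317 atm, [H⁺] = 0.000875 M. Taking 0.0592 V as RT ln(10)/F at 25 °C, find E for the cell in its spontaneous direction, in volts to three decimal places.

Sn⁴⁺/Sn²⁺ is the cathode (higher E°), H⁺/H₂ the anode: E°cell = +0.17 − (+0.00) = +0.17 V, n = 2.
Overall: Sn⁴⁺(aq) + H₂(g) → Sn²⁺(aq) + 2 H⁺(aq)
Q = [Sn²⁺]·[H⁺]^2 / ([Sn⁴⁺]·P(H₂)); log Q = -2.167.
E = E° − (0.0592/n) log Q = +0.17 − (0.0592/2)(-2.167) = +0.234 V.

+0.234 V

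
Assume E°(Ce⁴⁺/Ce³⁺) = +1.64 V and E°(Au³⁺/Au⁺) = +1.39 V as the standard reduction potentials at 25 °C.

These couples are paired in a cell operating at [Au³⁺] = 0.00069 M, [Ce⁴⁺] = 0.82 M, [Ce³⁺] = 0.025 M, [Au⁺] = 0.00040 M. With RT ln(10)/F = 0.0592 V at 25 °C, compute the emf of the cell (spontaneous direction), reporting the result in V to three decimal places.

Ce⁴⁺/Ce³⁺ is the cathode (higher E°), Au³⁺/Au⁺ the anode: E°cell = +1.64 − (+1.39) = +0.25 V, n = 2.
Overall: 2 Ce⁴⁺(aq) + Au⁺(aq) → 2 Ce³⁺(aq) + Au³⁺(aq)
Q = [Ce³⁺]^2·[Au³⁺] / ([Ce⁴⁺]^2·[Au⁺]); log Q = -2.795.
E = E° − (0.0592/n) log Q = +0.25 − (0.0592/2)(-2.795) = +0.333 V.

+0.333 V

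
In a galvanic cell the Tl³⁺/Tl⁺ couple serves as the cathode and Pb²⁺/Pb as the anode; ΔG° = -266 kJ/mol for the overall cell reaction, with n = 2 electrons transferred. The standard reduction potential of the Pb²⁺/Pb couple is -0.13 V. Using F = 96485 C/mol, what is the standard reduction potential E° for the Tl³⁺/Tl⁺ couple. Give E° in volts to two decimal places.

E°cell = −ΔG°/(nF) = −(-266×10³)/((2)(96485)) = +1.378 V.
Since Tl³⁺/Tl⁺ is the cathode and Pb²⁺/Pb the anode, E°cell = E°(Tl³⁺/Tl⁺) − E°(Pb²⁺/Pb).
So E°(Tl³⁺/Tl⁺) = E°cell + E°(Pb²⁺/Pb) = +1.378 + (-0.13) = +1.25 V.

+1.25 V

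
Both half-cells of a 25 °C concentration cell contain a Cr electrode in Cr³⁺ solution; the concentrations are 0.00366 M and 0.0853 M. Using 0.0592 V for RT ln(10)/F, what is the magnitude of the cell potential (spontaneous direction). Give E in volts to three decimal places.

For a concentration cell E°cell = 0. The 0.0853 M side is the cathode (reduction is favoured where [Cr³⁺] is higher).
With n = 3, E = −(0.0592/3) log([Cr³⁺]ₐₙ/[Cr³⁺]꜀ₐₜ) = −(0.0592/3) log(0.00366/0.0853) = −(0.0592/3)(-1.367) = +0.027 V.

+0.027 V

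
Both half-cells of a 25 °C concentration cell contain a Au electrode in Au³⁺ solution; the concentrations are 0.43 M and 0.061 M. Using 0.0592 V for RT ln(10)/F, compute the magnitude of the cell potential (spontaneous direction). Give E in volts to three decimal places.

+0.017 V

For a concentration cell E°cell = 0. The 0.43 M side is the cathode (reduction is favoured where [Au³⁺] is higher).
With n = 3, E = −(0.0592/3) log([Au³⁺]ₐₙ/[Au³⁺]꜀ₐₜ) = −(0.0592/3) log(0.061/0.43) = −(0.0592/3)(-0.848) = +0.017 V.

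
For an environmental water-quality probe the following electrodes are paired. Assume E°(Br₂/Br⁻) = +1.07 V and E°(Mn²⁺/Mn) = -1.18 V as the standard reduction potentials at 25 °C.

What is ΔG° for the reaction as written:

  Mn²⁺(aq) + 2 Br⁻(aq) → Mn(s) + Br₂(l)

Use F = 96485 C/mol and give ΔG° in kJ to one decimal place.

+434.2 kJ

As written, Mn²⁺/Mn is reduced (cathode) and Br₂/Br⁻ is oxidised (anode), so E°cell = (-1.18) − (+1.07) = -2.25 V.
Balancing electrons gives n = 2.
ΔG° = −nFE° = −(2)(96485)(-2.25) = 434,182 J = +434.2 kJ.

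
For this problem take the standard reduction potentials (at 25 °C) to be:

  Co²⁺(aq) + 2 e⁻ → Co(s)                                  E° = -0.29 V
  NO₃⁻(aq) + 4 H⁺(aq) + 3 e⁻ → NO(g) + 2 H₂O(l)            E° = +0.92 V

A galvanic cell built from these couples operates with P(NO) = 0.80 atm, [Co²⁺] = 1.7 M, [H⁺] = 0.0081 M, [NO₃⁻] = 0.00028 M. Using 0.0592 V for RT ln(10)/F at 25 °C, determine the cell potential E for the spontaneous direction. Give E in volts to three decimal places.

+0.970 V

NO₃⁻/NO is the cathode (higher E°), Co²⁺/Co the anode: E°cell = +0.92 − (-0.29) = +1.21 V, n = 6.
Overall: 2 NO₃⁻(aq) + 8 H⁺(aq) + 3 Co(s) → 2 NO(g) + 4 H₂O(l) + 3 Co²⁺(aq)
Q = P(NO)^2·[Co²⁺]^3 / ([NO₃⁻]^2·[H⁺]^8); log Q = 24.335.
E = E° − (0.0592/n) log Q = +1.21 − (0.0592/6)(24.335) = +0.970 V.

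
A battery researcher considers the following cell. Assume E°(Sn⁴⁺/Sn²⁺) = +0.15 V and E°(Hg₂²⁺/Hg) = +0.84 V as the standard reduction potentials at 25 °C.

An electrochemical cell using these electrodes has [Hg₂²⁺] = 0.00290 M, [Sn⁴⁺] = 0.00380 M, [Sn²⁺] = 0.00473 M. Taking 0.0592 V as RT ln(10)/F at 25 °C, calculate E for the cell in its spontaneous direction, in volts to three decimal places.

+0.618 V

Hg₂²⁺/Hg is the cathode (higher E°), Sn⁴⁺/Sn²⁺ the anode: E°cell = +0.84 − (+0.15) = +0.69 V, n = 2.
Overall: Hg₂²⁺(aq) + Sn²⁺(aq) → 2 Hg(l) + Sn⁴⁺(aq)
Q = [Sn⁴⁺] / ([Hg₂²⁺]·[Sn²⁺]); log Q = 2.443.
E = E° − (0.0592/n) log Q = +0.69 − (0.0592/2)(2.443) = +0.618 V.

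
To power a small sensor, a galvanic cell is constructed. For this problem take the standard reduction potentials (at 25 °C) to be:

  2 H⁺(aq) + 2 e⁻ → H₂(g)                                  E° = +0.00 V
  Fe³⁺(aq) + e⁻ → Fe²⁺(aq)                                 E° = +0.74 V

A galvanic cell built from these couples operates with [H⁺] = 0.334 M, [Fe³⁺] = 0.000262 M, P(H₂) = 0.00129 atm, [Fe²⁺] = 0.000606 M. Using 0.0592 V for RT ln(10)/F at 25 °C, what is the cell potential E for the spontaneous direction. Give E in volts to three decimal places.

Fe³⁺/Fe²⁺ is the cathode (higher E°), H⁺/H₂ the anode: E°cell = +0.74 − (+0.00) = +0.74 V, n = 2.
Overall: 2 Fe³⁺(aq) + H₂(g) → 2 Fe²⁺(aq) + 2 H⁺(aq)
Q = [Fe²⁺]^2·[H⁺]^2 / ([Fe³⁺]^2·P(H₂)); log Q = 2.665.
E = E° − (0.0592/n) log Q = +0.74 − (0.0592/2)(2.665) = +0.661 V.

+0.661 V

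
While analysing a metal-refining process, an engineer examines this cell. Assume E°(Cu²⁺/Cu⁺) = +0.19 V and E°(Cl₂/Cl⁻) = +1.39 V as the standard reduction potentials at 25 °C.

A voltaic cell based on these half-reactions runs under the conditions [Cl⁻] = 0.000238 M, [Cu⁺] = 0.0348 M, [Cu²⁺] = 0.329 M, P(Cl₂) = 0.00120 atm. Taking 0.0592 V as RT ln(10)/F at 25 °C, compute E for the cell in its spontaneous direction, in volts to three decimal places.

Cl₂/Cl⁻ is the cathode (higher E°), Cu²⁺/Cu⁺ the anode: E°cell = +1.39 − (+0.19) = +1.20 V, n = 2.
Overall: Cl₂(g) + 2 Cu⁺(aq) → 2 Cl⁻(aq) + 2 Cu²⁺(aq)
Q = [Cl⁻]^2·[Cu²⁺]^2 / (P(Cl₂)·[Cu⁺]^2); log Q = -2.375.
E = E° − (0.0592/n) log Q = +1.20 − (0.0592/2)(-2.375) = +1.270 V.

+1.270 V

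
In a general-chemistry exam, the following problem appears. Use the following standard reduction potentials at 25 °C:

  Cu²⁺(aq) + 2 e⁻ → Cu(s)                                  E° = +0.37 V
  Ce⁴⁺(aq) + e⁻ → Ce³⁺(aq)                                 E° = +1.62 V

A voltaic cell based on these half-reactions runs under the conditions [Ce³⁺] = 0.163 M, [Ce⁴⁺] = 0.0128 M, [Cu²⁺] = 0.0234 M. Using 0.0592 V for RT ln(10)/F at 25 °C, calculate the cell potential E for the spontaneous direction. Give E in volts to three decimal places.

Ce⁴⁺/Ce³⁺ is the cathode (higher E°), Cu²⁺/Cu the anode: E°cell = +1.62 − (+0.37) = +1.25 V, n = 2.
Overall: 2 Ce⁴⁺(aq) + Cu(s) → 2 Ce³⁺(aq) + Cu²⁺(aq)
Q = [Ce³⁺]^2·[Cu²⁺] / ([Ce⁴⁺]^2); log Q = 0.579.
E = E° − (0.0592/n) log Q = +1.25 − (0.0592/2)(0.579) = +1.233 V.

+1.233 V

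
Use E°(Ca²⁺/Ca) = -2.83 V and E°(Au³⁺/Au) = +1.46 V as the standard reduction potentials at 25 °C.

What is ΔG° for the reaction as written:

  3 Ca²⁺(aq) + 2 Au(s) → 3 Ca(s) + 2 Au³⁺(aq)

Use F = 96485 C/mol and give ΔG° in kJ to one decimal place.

+2483.5 kJ

As written, Ca²⁺/Ca is reduced (cathode) and Au³⁺/Au is oxidised (anode), so E°cell = (-2.83) − (+1.46) = -4.29 V.
Balancing electrons gives n = 6.
ΔG° = −nFE° = −(6)(96485)(-4.29) = 2,483,524 J = +2483.5 kJ.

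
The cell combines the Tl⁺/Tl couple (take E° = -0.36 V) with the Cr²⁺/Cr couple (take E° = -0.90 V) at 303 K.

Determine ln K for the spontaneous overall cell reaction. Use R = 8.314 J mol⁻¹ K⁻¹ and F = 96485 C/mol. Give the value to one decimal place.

41.4

Cathode: Tl⁺/Tl; anode: Cr²⁺/Cr. E°cell = (-0.36) − (-0.90) = +0.54 V, with n = 2.
ΔG° = −nFE° = −RT ln K, so ln K = nFE°/(RT) = (2)(96485)(+0.54) / ((8.314)(303)) = 41.365.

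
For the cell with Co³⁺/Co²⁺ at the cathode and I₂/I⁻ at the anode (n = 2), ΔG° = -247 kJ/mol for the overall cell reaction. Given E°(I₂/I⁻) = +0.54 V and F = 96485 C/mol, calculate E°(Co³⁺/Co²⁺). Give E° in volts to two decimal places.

E°cell = −ΔG°/(nF) = −(-247×10³)/((2)(96485)) = +1.280 V.
Since Co³⁺/Co²⁺ is the cathode and I₂/I⁻ the anode, E°cell = E°(Co³⁺/Co²⁺) − E°(I₂/I⁻).
So E°(Co³⁺/Co²⁺) = E°cell + E°(I₂/I⁻) = +1.280 + (+0.54) = +1.82 V.

+1.82 V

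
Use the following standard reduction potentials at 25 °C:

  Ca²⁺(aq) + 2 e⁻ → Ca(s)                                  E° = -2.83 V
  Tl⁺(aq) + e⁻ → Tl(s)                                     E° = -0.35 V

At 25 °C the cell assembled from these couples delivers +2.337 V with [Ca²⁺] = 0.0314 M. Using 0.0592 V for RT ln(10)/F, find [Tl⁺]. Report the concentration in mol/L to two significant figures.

0.00068 M

Tl⁺/Tl is the cathode, Ca²⁺/Ca the anode: E°cell = +2.48 V, n = 2.
Overall reaction: 2 Tl⁺(aq) + Ca(s) → 2 Tl(s) + Ca²⁺(aq); Q = [Ca²⁺]^1/[Tl⁺]^2.
From E = E° − (0.0592/n) log Q: log Q = (E° − E)·n/0.0592 = (+2.48 − (+2.337))·2/0.0592 = 4.8311.
So 2·log[Tl⁺] = 1·log(0.0314) − log Q = -1.5031 − (4.8311) = -6.3342; log[Tl⁺] = -6.3342 / 2 = -3.1671; [Tl⁺] = 10^(-3.1671) ≈ 0.00068 M.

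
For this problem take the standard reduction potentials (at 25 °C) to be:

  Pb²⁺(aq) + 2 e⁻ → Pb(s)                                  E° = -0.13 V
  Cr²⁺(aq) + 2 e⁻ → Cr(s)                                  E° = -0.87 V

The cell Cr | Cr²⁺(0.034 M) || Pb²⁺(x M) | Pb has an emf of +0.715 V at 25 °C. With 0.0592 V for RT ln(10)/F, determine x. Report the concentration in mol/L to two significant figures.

Pb²⁺/Pb is the cathode, Cr²⁺/Cr the anode: E°cell = +0.74 V, n = 2.
Overall reaction: Pb²⁺(aq) + Cr(s) → Pb(s) + Cr²⁺(aq); Q = [Cr²⁺]^1/[Pb²⁺]^1.
From E = E° − (0.0592/n) log Q: log Q = (E° − E)·n/0.0592 = (+0.74 − (+0.715))·2/0.0592 = 0.8446.
So 1·log[Pb²⁺] = 1·log(0.034) − log Q = -1.4685 − (0.8446) = -2.3131; [Pb²⁺] = 10^(-2.3131) ≈ 0.0049 M.

0.0049 M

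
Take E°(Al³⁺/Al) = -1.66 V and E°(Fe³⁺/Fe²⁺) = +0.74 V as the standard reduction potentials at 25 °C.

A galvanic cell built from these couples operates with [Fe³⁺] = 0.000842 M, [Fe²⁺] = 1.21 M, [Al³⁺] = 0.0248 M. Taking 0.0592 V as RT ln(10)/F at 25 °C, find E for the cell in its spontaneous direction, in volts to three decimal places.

Fe³⁺/Fe²⁺ is the cathode (higher E°), Al³⁺/Al the anode: E°cell = +0.74 − (-1.66) = +2.40 V, n = 3.
Overall: 3 Fe³⁺(aq) + Al(s) → 3 Fe²⁺(aq) + Al³⁺(aq)
Q = [Fe²⁺]^3·[Al³⁺] / ([Fe³⁺]^3); log Q = 7.867.
E = E° − (0.0592/n) log Q = +2.40 − (0.0592/3)(7.867) = +2.245 V.

+2.245 V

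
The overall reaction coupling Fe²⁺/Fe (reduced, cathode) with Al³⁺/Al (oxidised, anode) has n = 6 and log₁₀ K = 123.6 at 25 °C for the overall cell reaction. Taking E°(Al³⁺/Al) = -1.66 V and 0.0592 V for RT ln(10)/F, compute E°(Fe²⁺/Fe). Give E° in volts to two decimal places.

-0.44 V

E°cell = (0.0592/n)·log K = (0.0592/6)(123.6) = +1.220 V.
Since Fe²⁺/Fe is the cathode and Al³⁺/Al the anode, E°cell = E°(Fe²⁺/Fe) − E°(Al³⁺/Al).
So E°(Fe²⁺/Fe) = E°cell + E°(Al³⁺/Al) = +1.220 + (-1.66) = -0.44 V.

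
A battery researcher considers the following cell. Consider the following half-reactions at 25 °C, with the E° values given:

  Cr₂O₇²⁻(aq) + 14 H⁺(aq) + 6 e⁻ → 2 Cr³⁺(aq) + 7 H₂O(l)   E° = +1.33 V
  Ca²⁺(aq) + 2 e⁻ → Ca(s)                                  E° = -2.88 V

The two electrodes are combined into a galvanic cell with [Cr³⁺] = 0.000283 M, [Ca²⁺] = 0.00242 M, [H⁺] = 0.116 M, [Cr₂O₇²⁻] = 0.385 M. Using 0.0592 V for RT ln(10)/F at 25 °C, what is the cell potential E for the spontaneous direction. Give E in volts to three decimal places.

+4.224 V

Cr₂O₇²⁻/Cr³⁺ is the cathode (higher E°), Ca²⁺/Ca the anode: E°cell = +1.33 − (-2.88) = +4.21 V, n = 6.
Overall: Cr₂O₇²⁻(aq) + 14 H⁺(aq) + 3 Ca(s) → 2 Cr³⁺(aq) + 7 H₂O(l) + 3 Ca²⁺(aq)
Q = [Cr³⁺]^2·[Ca²⁺]^3 / ([Cr₂O₇²⁻]·[H⁺]^14); log Q = -1.433.
E = E° − (0.0592/n) log Q = +4.21 − (0.0592/6)(-1.433) = +4.224 V.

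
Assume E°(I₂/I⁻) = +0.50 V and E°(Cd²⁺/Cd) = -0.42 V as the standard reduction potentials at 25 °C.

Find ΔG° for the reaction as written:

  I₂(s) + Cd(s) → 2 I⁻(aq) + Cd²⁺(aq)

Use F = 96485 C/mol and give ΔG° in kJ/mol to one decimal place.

-177.5 kJ/mol

As written, I₂/I⁻ is reduced (cathode) and Cd²⁺/Cd is oxidised (anode), so E°cell = (+0.50) − (-0.42) = +0.92 V.
Balancing electrons gives n = 2.
ΔG° = −nFE° = −(2)(96485)(+0.92) = -177,532 J = -177.5 kJ/mol.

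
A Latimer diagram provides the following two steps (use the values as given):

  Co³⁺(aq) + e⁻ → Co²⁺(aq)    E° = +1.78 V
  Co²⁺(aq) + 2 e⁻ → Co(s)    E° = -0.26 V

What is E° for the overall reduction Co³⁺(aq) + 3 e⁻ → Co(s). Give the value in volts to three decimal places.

+0.420 V

Standard free energies of sequential steps add: ΔG°₃ = ΔG°₁ + ΔG°₂, so n₃E°₃ = n₁E°₁ + n₂E°₂.
E°₃ = (1×+1.78 + 2×-0.26) / 3 = (+1.260) / 3 = +0.420 V.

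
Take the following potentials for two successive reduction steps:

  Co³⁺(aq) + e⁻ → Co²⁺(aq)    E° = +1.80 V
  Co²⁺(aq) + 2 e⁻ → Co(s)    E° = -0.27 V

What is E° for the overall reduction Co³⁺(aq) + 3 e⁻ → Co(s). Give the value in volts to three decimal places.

+0.420 V

Since ΔG° = −nFE° is additive over sequential reductions, n₃E°₃ = n₁E°₁ + n₂E°₂.
E°₃ = (1×+1.80 + 2×-0.27) / 3 = (+1.260) / 3 = +0.420 V.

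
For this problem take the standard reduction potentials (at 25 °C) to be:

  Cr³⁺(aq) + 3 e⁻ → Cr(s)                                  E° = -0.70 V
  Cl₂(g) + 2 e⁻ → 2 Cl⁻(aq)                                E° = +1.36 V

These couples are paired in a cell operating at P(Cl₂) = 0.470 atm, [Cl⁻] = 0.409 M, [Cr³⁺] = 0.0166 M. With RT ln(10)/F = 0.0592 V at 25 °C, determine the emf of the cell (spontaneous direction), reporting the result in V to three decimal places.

Cl₂/Cl⁻ is the cathode (higher E°), Cr³⁺/Cr the anode: E°cell = +1.36 − (-0.70) = +2.06 V, n = 6.
Overall: 3 Cl₂(g) + 2 Cr(s) → 6 Cl⁻(aq) + 2 Cr³⁺(aq)
Q = [Cl⁻]^6·[Cr³⁺]^2 / (P(Cl₂)^3); log Q = -4.906.
E = E° − (0.0592/n) log Q = +2.06 − (0.0592/6)(-4.906) = +2.108 V.

+2.108 V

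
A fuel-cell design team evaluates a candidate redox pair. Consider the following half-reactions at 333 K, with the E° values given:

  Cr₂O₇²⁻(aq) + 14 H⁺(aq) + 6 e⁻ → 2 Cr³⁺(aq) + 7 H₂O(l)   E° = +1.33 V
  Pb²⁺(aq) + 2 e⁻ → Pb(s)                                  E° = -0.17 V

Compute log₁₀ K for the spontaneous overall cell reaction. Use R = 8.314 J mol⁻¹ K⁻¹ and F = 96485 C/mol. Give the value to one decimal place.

Cathode: Cr₂O₇²⁻/Cr³⁺; anode: Pb²⁺/Pb. E°cell = (+1.33) − (-0.17) = +1.50 V, with n = 6.
ΔG° = −nFE° = −RT ln K, so ln K = nFE°/(RT) = (6)(96485)(+1.50) / ((8.314)(333)) = 313.652.
log₁₀ K = 313.652 / ln 10 = 136.2.

136.2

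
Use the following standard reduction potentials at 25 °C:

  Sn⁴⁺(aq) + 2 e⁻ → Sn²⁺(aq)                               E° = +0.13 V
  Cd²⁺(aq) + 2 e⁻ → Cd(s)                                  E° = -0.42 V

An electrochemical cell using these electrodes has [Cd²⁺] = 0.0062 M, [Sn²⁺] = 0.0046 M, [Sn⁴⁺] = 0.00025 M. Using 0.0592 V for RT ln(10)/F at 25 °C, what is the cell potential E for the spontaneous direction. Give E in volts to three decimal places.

+0.578 V

Sn⁴⁺/Sn²⁺ is the cathode (higher E°), Cd²⁺/Cd the anode: E°cell = +0.13 − (-0.42) = +0.55 V, n = 2.
Overall: Sn⁴⁺(aq) + Cd(s) → Sn²⁺(aq) + Cd²⁺(aq)
Q = [Sn²⁺]·[Cd²⁺] / ([Sn⁴⁺]); log Q = -0.943.
E = E° − (0.0592/n) log Q = +0.55 − (0.0592/2)(-0.943) = +0.578 V.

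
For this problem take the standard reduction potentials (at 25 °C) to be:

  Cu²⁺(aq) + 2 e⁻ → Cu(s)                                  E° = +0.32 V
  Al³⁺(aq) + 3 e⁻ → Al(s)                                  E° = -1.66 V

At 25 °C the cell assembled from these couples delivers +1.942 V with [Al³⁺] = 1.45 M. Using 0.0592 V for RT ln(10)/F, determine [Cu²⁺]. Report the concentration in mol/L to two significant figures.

0.067 M

Cu²⁺/Cu is the cathode, Al³⁺/Al the anode: E°cell = +1.98 V, n = 6.
Overall reaction: 3 Cu²⁺(aq) + 2 Al(s) → 3 Cu(s) + 2 Al³⁺(aq); Q = [Al³⁺]^2/[Cu²⁺]^3.
From E = E° − (0.0592/n) log Q: log Q = (E° − E)·n/0.0592 = (+1.98 − (+1.942))·6/0.0592 = 3.8514.
So 3·log[Cu²⁺] = 2·log(1.45) − log Q = 0.3227 − (3.8514) = -3.5287; log[Cu²⁺] = -3.5287 / 3 = -1.1762; [Cu²⁺] = 10^(-1.1762) ≈ 0.067 M.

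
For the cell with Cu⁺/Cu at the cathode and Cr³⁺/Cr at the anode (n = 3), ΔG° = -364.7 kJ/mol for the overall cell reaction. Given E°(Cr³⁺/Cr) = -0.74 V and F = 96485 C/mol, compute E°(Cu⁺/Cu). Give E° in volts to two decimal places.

E°cell = −ΔG°/(nF) = −(-364.7×10³)/((3)(96485)) = +1.260 V.
Since Cu⁺/Cu is the cathode and Cr³⁺/Cr the anode, E°cell = E°(Cu⁺/Cu) − E°(Cr³⁺/Cr).
So E°(Cu⁺/Cu) = E°cell + E°(Cr³⁺/Cr) = +1.260 + (-0.74) = +0.52 V.

+0.52 V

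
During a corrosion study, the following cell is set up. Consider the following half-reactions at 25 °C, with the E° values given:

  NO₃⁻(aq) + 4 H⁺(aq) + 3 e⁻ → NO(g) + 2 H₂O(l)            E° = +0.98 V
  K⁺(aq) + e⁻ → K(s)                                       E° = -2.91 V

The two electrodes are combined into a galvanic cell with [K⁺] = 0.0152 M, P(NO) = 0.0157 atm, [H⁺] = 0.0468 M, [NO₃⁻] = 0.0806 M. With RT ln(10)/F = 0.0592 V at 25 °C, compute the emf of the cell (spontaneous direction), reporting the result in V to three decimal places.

+3.907 V

NO₃⁻/NO is the cathode (higher E°), K⁺/K the anode: E°cell = +0.98 − (-2.91) = +3.89 V, n = 3.
Overall: NO₃⁻(aq) + 4 H⁺(aq) + 3 K(s) → NO(g) + 2 H₂O(l) + 3 K⁺(aq)
Q = P(NO)·[K⁺]^3 / ([NO₃⁻]·[H⁺]^4); log Q = -0.846.
E = E° − (0.0592/n) log Q = +3.89 − (0.0592/3)(-0.846) = +3.907 V.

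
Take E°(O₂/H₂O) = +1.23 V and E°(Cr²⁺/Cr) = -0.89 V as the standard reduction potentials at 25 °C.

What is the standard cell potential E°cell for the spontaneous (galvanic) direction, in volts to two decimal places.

The O₂/H₂O couple has the higher reduction potential, so it is the cathode; Cr²⁺/Cr is oxidised at the anode.
E°cell = E°(cathode) − E°(anode) = (+1.23) − (-0.89) = +2.12 V.

+2.12 V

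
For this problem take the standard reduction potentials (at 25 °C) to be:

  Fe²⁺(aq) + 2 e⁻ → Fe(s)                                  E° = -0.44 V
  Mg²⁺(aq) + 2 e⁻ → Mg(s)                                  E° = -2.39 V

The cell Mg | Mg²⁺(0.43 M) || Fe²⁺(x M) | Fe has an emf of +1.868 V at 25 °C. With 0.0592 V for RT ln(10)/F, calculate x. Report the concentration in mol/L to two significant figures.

Fe²⁺/Fe is the cathode, Mg²⁺/Mg the anode: E°cell = +1.95 V, n = 2.
Overall reaction: Fe²⁺(aq) + Mg(s) → Fe(s) + Mg²⁺(aq); Q = [Mg²⁺]^1/[Fe²⁺]^1.
From E = E° − (0.0592/n) log Q: log Q = (E° − E)·n/0.0592 = (+1.95 − (+1.868))·2/0.0592 = 2.7703.
So 1·log[Fe²⁺] = 1·log(0.43) − log Q = -0.3665 − (2.7703) = -3.1368; [Fe²⁺] = 10^(-3.1368) ≈ 0.00073 M.

0.00073 M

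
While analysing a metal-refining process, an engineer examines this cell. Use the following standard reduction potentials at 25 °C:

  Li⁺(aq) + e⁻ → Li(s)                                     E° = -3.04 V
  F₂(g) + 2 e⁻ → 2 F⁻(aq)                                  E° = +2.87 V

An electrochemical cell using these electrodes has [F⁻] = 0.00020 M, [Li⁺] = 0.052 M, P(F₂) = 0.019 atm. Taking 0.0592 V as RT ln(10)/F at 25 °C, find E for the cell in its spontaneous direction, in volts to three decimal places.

F₂/F⁻ is the cathode (higher E°), Li⁺/Li the anode: E°cell = +2.87 − (-3.04) = +5.91 V, n = 2.
Overall: F₂(g) + 2 Li(s) → 2 F⁻(aq) + 2 Li⁺(aq)
Q = [F⁻]^2·[Li⁺]^2 / (P(F₂)); log Q = -8.245.
E = E° − (0.0592/n) log Q = +5.91 − (0.0592/2)(-8.245) = +6.154 V.

+6.154 V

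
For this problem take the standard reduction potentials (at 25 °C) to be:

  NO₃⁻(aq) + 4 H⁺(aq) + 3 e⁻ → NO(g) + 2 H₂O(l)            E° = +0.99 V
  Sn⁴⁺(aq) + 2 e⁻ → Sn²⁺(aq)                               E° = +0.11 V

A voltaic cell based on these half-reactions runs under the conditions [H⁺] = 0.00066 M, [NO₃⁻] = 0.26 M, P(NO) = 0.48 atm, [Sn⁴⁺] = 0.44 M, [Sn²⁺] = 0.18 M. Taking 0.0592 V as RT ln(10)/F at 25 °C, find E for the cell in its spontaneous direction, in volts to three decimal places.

NO₃⁻/NO is the cathode (higher E°), Sn⁴⁺/Sn²⁺ the anode: E°cell = +0.99 − (+0.11) = +0.88 V, n = 6.
Overall: 2 NO₃⁻(aq) + 8 H⁺(aq) + 3 Sn²⁺(aq) → 2 NO(g) + 4 H₂O(l) + 3 Sn⁴⁺(aq)
Q = P(NO)^2·[Sn⁴⁺]^3 / ([NO₃⁻]^2·[H⁺]^8·[Sn²⁺]^3); log Q = 27.141.
E = E° − (0.0592/n) log Q = +0.88 − (0.0592/6)(27.141) = +0.612 V.

+0.612 V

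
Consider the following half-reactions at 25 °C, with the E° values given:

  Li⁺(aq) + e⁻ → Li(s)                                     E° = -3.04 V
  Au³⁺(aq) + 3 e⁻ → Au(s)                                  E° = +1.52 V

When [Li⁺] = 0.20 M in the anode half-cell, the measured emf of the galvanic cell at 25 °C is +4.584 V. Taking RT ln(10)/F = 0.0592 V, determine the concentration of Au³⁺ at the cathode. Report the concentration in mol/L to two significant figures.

Au³⁺/Au is the cathode, Li⁺/Li the anode: E°cell = +4.56 V, n = 3.
Overall reaction: Au³⁺(aq) + 3 Li(s) → Au(s) + 3 Li⁺(aq); Q = [Li⁺]^3/[Au³⁺]^1.
From E = E° − (0.0592/n) log Q: log Q = (E° − E)·n/0.0592 = (+4.56 − (+4.584))·3/0.0592 = -1.2162.
So 1·log[Au³⁺] = 3·log(0.2) − log Q = -2.0969 − (-1.2162) = -0.8807; [Au³⁺] = 10^(-0.8807) ≈ 0.13 M.

0.13 M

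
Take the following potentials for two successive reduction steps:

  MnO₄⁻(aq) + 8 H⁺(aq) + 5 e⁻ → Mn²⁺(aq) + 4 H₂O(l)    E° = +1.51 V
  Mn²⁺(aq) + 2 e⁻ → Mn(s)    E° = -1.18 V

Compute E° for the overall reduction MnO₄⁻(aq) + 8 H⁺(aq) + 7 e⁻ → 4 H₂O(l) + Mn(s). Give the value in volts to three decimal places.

+0.741 V

Adding the free-energy changes (−nFE°) of the two steps gives −n₃FE°₃ = −n₁FE°₁ − n₂FE°₂.
E°₃ = (5×+1.51 + 2×-1.18) / 7 = (+5.190) / 7 = +0.741 V.
Simply averaging or adding the two E° values would be wrong; the electron-weighted sum is required.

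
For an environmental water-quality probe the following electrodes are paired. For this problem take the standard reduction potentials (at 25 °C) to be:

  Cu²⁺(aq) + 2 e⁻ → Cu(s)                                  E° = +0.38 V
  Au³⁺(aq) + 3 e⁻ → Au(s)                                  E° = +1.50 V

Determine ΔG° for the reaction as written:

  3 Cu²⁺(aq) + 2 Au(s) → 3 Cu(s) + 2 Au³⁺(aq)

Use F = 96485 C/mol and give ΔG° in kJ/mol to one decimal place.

As written, Cu²⁺/Cu is reduced (cathode) and Au³⁺/Au is oxidised (anode), so E°cell = (+0.38) − (+1.50) = -1.12 V.
Balancing electrons gives n = 6.
ΔG° = −nFE° = −(6)(96485)(-1.12) = 648,379 J = +648.4 kJ/mol.

+648.4 kJ/mol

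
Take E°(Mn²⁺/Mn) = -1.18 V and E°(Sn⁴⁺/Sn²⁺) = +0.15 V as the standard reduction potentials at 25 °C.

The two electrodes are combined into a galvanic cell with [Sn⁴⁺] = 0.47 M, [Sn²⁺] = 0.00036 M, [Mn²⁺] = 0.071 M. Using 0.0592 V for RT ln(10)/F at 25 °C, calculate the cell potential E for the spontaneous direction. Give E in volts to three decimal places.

+1.456 V

Sn⁴⁺/Sn²⁺ is the cathode (higher E°), Mn²⁺/Mn the anode: E°cell = +0.15 − (-1.18) = +1.33 V, n = 2.
Overall: Sn⁴⁺(aq) + Mn(s) → Sn²⁺(aq) + Mn²⁺(aq)
Q = [Sn²⁺]·[Mn²⁺] / ([Sn⁴⁺]); log Q = -4.265.
E = E° − (0.0592/n) log Q = +1.33 − (0.0592/2)(-4.265) = +1.456 V.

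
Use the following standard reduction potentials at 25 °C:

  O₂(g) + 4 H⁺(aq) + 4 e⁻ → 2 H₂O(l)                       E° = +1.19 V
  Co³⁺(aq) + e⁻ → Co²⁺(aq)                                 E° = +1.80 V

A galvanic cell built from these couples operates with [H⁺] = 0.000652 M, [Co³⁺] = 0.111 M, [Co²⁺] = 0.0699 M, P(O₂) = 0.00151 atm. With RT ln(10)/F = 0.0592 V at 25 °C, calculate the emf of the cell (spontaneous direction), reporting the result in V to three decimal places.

Co³⁺/Co²⁺ is the cathode (higher E°), O₂/H₂O the anode: E°cell = +1.80 − (+1.19) = +0.61 V, n = 4.
Overall: 4 Co³⁺(aq) + 2 H₂O(l) → 4 Co²⁺(aq) + O₂(g) + 4 H⁺(aq)
Q = [Co²⁺]^4·P(O₂)·[H⁺]^4 / ([Co³⁺]^4); log Q = -16.367.
E = E° − (0.0592/n) log Q = +0.61 − (0.0592/4)(-16.367) = +0.852 V.

+0.852 V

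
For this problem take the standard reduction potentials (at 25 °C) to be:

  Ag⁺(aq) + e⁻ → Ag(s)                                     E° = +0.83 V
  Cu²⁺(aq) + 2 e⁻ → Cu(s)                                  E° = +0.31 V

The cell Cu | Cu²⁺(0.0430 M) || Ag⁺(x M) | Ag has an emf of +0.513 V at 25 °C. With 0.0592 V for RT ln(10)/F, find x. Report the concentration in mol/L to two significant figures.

0.16 M

Ag⁺/Ag is the cathode, Cu²⁺/Cu the anode: E°cell = +0.52 V, n = 2.
Overall reaction: 2 Ag⁺(aq) + Cu(s) → 2 Ag(s) + Cu²⁺(aq); Q = [Cu²⁺]^1/[Ag⁺]^2.
From E = E° − (0.0592/n) log Q: log Q = (E° − E)·n/0.0592 = (+0.52 − (+0.513))·2/0.0592 = 0.2365.
So 2·log[Ag⁺] = 1·log(0.043) − log Q = -1.3665 − (0.2365) = -1.6030; log[Ag⁺] = -1.6030 / 2 = -0.8015; [Ag⁺] = 10^(-0.8015) ≈ 0.16 M.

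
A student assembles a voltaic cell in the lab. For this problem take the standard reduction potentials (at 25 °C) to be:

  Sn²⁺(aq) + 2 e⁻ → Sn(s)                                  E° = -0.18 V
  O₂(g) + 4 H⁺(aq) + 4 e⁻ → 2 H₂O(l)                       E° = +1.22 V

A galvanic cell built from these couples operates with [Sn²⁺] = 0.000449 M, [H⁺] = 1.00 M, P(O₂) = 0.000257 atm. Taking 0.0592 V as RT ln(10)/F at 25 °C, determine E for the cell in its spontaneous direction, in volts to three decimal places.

O₂/H₂O is the cathode (higher E°), Sn²⁺/Sn the anode: E°cell = +1.22 − (-0.18) = +1.40 V, n = 4.
Overall: O₂(g) + 4 H⁺(aq) + 2 Sn(s) → 2 H₂O(l) + 2 Sn²⁺(aq)
Q = [Sn²⁺]^2 / (P(O₂)·[H⁺]^4); log Q = -3.105.
E = E° − (0.0592/n) log Q = +1.40 − (0.0592/4)(-3.105) = +1.446 V.

+1.446 V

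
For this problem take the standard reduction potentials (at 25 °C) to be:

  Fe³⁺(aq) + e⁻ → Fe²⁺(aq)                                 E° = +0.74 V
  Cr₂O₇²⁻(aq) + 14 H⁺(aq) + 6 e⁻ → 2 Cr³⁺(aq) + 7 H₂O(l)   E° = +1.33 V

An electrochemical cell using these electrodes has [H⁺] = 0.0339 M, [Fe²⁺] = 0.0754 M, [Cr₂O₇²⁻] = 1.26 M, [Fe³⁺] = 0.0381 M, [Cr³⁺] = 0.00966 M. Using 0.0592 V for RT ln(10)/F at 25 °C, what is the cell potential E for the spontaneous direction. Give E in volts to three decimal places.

Cr₂O₇²⁻/Cr³⁺ is the cathode (higher E°), Fe³⁺/Fe²⁺ the anode: E°cell = +1.33 − (+0.74) = +0.59 V, n = 6.
Overall: Cr₂O₇²⁻(aq) + 14 H⁺(aq) + 6 Fe²⁺(aq) → 2 Cr³⁺(aq) + 7 H₂O(l) + 6 Fe³⁺(aq)
Q = [Cr³⁺]^2·[Fe³⁺]^6 / ([Cr₂O₇²⁻]·[H⁺]^14·[Fe²⁺]^6); log Q = 14.668.
E = E° − (0.0592/n) log Q = +0.59 − (0.0592/6)(14.668) = +0.445 V.

+0.445 V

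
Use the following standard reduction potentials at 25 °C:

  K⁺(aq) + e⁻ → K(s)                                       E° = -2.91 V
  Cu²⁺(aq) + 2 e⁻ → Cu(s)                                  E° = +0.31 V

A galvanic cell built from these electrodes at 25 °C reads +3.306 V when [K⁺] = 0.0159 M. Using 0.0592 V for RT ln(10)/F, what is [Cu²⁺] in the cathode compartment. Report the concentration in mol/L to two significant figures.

0.20 M

Cu²⁺/Cu is the cathode, K⁺/K the anode: E°cell = +3.22 V, n = 2.
Overall reaction: Cu²⁺(aq) + 2 K(s) → Cu(s) + 2 K⁺(aq); Q = [K⁺]^2/[Cu²⁺]^1.
From E = E° − (0.0592/n) log Q: log Q = (E° − E)·n/0.0592 = (+3.22 − (+3.306))·2/0.0592 = -2.9054.
So 1·log[Cu²⁺] = 2·log(0.0159) − log Q = -3.5972 − (-2.9054) = -0.6918; [Cu²⁺] = 10^(-0.6918) ≈ 0.20 M.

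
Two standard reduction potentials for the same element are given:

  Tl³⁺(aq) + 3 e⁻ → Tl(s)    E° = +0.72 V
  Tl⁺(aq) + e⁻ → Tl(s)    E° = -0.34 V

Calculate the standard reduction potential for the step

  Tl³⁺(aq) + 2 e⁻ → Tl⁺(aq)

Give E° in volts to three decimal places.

Sequential free energies add, so n₃E°₃ = n₁E°₁ + n₂E°₂.
With n₃ = 3, and the known step contributing 1×(-0.34) V, the unknown satisfies 2·E° = 3×(+0.72) − 1×(-0.34) = +2.500.
E° = +2.500 / 2 = +1.250 V.

+1.250 V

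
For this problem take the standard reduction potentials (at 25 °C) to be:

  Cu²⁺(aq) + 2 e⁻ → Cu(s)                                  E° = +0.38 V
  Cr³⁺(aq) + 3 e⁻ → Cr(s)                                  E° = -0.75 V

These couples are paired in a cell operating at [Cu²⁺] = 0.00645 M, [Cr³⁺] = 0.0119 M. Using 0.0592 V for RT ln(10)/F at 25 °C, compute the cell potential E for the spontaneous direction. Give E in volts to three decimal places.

Cu²⁺/Cu is the cathode (higher E°), Cr³⁺/Cr the anode: E°cell = +0.38 − (-0.75) = +1.13 V, n = 6.
Overall: 3 Cu²⁺(aq) + 2 Cr(s) → 3 Cu(s) + 2 Cr³⁺(aq)
Q = [Cr³⁺]^2 / ([Cu²⁺]^3); log Q = 2.722.
E = E° − (0.0592/n) log Q = +1.13 − (0.0592/6)(2.722) = +1.103 V.

+1.103 V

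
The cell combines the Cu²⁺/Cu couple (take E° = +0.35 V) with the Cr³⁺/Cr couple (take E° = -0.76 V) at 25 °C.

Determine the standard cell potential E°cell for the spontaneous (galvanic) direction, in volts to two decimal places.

The Cu²⁺/Cu couple has the higher reduction potential, so it is the cathode; Cr³⁺/Cr is oxidised at the anode.
E°cell = E°(cathode) − E°(anode) = (+0.35) − (-0.76) = +1.11 V.

+1.11 V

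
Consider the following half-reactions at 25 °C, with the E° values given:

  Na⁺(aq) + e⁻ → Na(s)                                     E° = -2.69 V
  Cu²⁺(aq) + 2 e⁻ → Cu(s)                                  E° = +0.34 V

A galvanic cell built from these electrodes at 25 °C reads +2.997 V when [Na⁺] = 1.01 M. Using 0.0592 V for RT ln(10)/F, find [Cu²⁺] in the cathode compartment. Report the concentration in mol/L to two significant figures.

0.078 M

Cu²⁺/Cu is the cathode, Na⁺/Na the anode: E°cell = +3.03 V, n = 2.
Overall reaction: Cu²⁺(aq) + 2 Na(s) → Cu(s) + 2 Na⁺(aq); Q = [Na⁺]^2/[Cu²⁺]^1.
From E = E° − (0.0592/n) log Q: log Q = (E° − E)·n/0.0592 = (+3.03 − (+2.997))·2/0.0592 = 1.1149.
So 1·log[Cu²⁺] = 2·log(1.01) − log Q = 0.0086 − (1.1149) = -1.1063; [Cu²⁺] = 10^(-1.1063) ≈ 0.078 M.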